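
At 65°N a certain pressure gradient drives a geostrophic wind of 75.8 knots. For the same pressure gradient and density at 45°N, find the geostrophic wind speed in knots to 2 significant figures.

With the same pressure gradient and density, V_g ∝ 1/f ∝ 1/sin φ.
V₂ = V₁ · sin φ₁ / sin φ₂ = 75.8 × sin 65° / sin 45°
V₂ = 75.8 × 0.9063/0.7071 = 97 knots

97 knots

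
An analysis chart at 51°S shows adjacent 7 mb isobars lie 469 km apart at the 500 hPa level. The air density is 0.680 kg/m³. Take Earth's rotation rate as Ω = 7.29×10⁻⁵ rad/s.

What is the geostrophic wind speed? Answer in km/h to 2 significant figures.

Coriolis parameter at 51°S:
f = 2Ω sin φ = 2 × 7.29×10⁻⁵ × sin 51° = 1.13×10⁻⁴ s⁻¹
Pressure gradient: |∂P/∂n| = 700 Pa / 469000 m = 1.49×10⁻³ Pa/m
Geostrophic balance (pressure-gradient force = Coriolis force):
V_g = (1/(fρ)) |∂P/∂n| = 1.49×10⁻³ / (1.13×10⁻⁴ × 0.680) = 19.4 m/s
Converting: 19.4 m/s × 3.6 = 70 km/h

70 km/h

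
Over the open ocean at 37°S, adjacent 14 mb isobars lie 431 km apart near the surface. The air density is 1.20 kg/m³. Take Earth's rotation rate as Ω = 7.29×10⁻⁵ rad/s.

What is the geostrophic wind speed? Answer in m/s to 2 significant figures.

Coriolis parameter at 37°S:
f = 2Ω sin φ = 2 × 7.29×10⁻⁵ × sin 37° = 8.77×10⁻⁵ s⁻¹
Pressure gradient: |∂P/∂n| = 1400 Pa / 431000 m = 3.25×10⁻³ Pa/m
Geostrophic balance (pressure-gradient force = Coriolis force):
V_g = (1/(fρ)) |∂P/∂n| = 3.25×10⁻³ / (8.77×10⁻⁵ × 1.20) = 30.8 m/s

31 m/s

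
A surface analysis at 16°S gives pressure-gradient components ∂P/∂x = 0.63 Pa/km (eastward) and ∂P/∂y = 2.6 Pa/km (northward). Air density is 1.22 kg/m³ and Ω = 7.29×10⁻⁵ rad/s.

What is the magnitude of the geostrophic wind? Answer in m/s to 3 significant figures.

54.6 m/s

Coriolis parameter at 16°S:
f = 2Ω sin φ = 2 × 7.29×10⁻⁵ × sin 16° = 4.02×10⁻⁵ s⁻¹
In the Southern Hemisphere f is negative: f = −4.02×10⁻⁵ s⁻¹.
Component geostrophic relations (x east, y north):
u_g = −(1/(fρ)) ∂P/∂y,  v_g = (1/(fρ)) ∂P/∂x
u_g = −(2.6×10⁻³)/(−4.02×10⁻⁵ × 1.22) = 53.0 m/s;  v_g = (0.63×10⁻³)/(−4.02×10⁻⁵ × 1.22) = −12.8 m/s
|V_g| = √(u_g² + v_g²) = 54.6 m/s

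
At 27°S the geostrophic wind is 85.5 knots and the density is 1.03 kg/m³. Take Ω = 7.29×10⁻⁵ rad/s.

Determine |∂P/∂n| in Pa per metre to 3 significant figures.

Coriolis parameter at 27°S:
f = 2Ω sin φ = 2 × 7.29×10⁻⁵ × sin 27° = 6.62×10⁻⁵ s⁻¹
Wind speed in SI: 85.5 knots = 44.0 m/s
Geostrophic balance rearranged: |∂P/∂n| = f ρ V_g
|∂P/∂n| = 6.62×10⁻⁵ × 1.03 × 44.0 = 3.00×10⁻³ Pa/m

3.00×10⁻³ Pa/m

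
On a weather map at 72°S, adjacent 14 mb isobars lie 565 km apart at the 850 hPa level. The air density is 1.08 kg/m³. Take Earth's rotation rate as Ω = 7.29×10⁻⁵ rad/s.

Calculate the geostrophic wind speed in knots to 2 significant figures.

Coriolis parameter at 72°S:
f = 2Ω sin φ = 2 × 7.29×10⁻⁵ × sin 72° = 1.39×10⁻⁴ s⁻¹
Pressure gradient: |∂P/∂n| = 1400 Pa / 565000 m = 2.48×10⁻³ Pa/m
Geostrophic balance (pressure-gradient force = Coriolis force):
V_g = (1/(fρ)) |∂P/∂n| = 2.48×10⁻³ / (1.39×10⁻⁴ × 1.08) = 16.5 m/s
Converting: 16.5 m/s × 1.944 = 32 knots

32 knots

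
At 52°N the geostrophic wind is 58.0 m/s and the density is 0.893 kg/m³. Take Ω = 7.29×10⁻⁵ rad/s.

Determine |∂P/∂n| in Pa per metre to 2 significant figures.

6.0×10⁻³ Pa/m

Coriolis parameter at 52°N:
f = 2Ω sin φ = 2 × 7.29×10⁻⁵ × sin 52° = 1.15×10⁻⁴ s⁻¹
Geostrophic balance rearranged: |∂P/∂n| = f ρ V_g
|∂P/∂n| = 1.15×10⁻⁴ × 0.893 × 58.0 = 5.95×10⁻³ Pa/m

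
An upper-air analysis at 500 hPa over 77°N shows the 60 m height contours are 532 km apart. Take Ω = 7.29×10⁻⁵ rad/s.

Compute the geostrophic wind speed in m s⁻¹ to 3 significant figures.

Coriolis parameter at 77°N:
f = 2Ω sin φ = 2 × 7.29×10⁻⁵ × sin 77° = 1.42×10⁻⁴ s⁻¹
Height gradient: |∂Z/∂n| = 60 m / 532000 m = 1.13×10⁻⁴
On a pressure surface, geostrophic balance gives V_g = (g/f)|∂Z/∂n|:
V_g = 9.81 × 1.13×10⁻⁴ / 1.42×10⁻⁴ = 7.79 m/s

7.79 m s⁻¹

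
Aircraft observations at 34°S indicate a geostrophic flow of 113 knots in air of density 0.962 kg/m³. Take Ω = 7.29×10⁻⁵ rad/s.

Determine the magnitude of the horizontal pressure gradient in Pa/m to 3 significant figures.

Coriolis parameter at 34°S:
f = 2Ω sin φ = 2 × 7.29×10⁻⁵ × sin 34° = 8.15×10⁻⁵ s⁻¹
Wind speed in SI: 113 knots = 58.1 m/s
Geostrophic balance rearranged: |∂P/∂n| = f ρ V_g
|∂P/∂n| = 8.15×10⁻⁵ × 0.962 × 58.1 = 4.56×10⁻³ Pa/m

4.56×10⁻³ Pa/m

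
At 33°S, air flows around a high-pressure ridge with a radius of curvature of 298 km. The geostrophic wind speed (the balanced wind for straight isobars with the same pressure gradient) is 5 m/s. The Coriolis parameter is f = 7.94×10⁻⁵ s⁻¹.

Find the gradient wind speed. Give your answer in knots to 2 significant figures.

14 knots

Around a high, pressure-gradient force acts outward with centrifugal, so Coriolis balances both:
fV = (1/ρ)|∂P/∂n| + V²/R  →  V² − fR·V + fR·V_g = 0
With fR = 7.94×10⁻⁵ × 298×10³ m = 23.7 m/s:
V = [fR − √((fR)² − 4 fR V_g)]/2 = [23.7 − √(23.7² − 4×23.7×5)]/2 = 7.18 m/s
Supergeostrophic (V > V_g = 5 m/s), as expected around a high.
Converting: 7.18 m/s × 1.944 = 14 knots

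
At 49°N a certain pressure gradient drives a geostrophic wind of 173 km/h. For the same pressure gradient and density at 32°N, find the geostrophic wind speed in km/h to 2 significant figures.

250 km/h

With the same pressure gradient and density, V_g ∝ 1/f ∝ 1/sin φ.
V₂ = V₁ · sin φ₁ / sin φ₂ = 173 × sin 49° / sin 32°
V₂ = 173 × 0.7547/0.5299 = 250 km/h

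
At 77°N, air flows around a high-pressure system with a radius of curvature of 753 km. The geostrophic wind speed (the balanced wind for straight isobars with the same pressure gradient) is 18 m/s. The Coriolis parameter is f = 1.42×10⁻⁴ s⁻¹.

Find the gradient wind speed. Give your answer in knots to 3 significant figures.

Around a high, pressure-gradient force acts outward with centrifugal, so Coriolis balances both:
fV = (1/ρ)|∂P/∂n| + V²/R  →  V² − fR·V + fR·V_g = 0
With fR = 1.42×10⁻⁴ × 753×10³ m = 107 m/s:
V = [fR − √((fR)² − 4 fR V_g)]/2 = [107 − √(107² − 4×107×18)]/2 = 22.9 m/s
Supergeostrophic (V > V_g = 18 m/s), as expected around a high.
Converting: 22.9 m/s × 1.944 = 44.5 knots

44.5 knots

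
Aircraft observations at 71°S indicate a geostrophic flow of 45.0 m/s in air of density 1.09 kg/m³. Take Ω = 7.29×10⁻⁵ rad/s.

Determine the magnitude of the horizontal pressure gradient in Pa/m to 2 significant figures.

6.8×10⁻³ Pa/m

Coriolis parameter at 71°S:
f = 2Ω sin φ = 2 × 7.29×10⁻⁵ × sin 71° = 1.38×10⁻⁴ s⁻¹
Geostrophic balance rearranged: |∂P/∂n| = f ρ V_g
|∂P/∂n| = 1.38×10⁻⁴ × 1.09 × 45.0 = 6.76×10⁻³ Pa/m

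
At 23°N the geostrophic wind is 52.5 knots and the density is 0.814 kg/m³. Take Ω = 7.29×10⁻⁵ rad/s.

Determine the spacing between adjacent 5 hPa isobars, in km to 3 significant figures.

399 km

Coriolis parameter at 23°N:
f = 2Ω sin φ = 2 × 7.29×10⁻⁵ × sin 23° = 5.70×10⁻⁵ s⁻¹
Wind speed in SI: 52.5 knots = 27.0 m/s
Geostrophic balance rearranged: |∂P/∂n| = f ρ V_g
|∂P/∂n| = 5.70×10⁻⁵ × 0.814 × 27.0 = 1.25×10⁻³ Pa/m
Isobar spacing: Δn = ΔP/|∂P/∂n| = 500 Pa / 1.25×10⁻³ Pa/m = 399220 m ≈ 399 km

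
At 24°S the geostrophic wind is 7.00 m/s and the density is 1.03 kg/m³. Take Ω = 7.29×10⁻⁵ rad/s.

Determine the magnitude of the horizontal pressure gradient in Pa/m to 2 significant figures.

4.3×10⁻⁴ Pa/m

Coriolis parameter at 24°S:
f = 2Ω sin φ = 2 × 7.29×10⁻⁵ × sin 24° = 5.93×10⁻⁵ s⁻¹
Geostrophic balance rearranged: |∂P/∂n| = f ρ V_g
|∂P/∂n| = 5.93×10⁻⁵ × 1.03 × 7.00 = 4.28×10⁻⁴ Pa/m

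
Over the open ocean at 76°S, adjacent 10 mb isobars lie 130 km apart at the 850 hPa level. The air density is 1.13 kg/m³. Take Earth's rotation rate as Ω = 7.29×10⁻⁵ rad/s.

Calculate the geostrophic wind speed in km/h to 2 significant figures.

170 km/h

Coriolis parameter at 76°S:
f = 2Ω sin φ = 2 × 7.29×10⁻⁵ × sin 76° = 1.41×10⁻⁴ s⁻¹
Pressure gradient: |∂P/∂n| = 1000 Pa / 130000 m = 7.69×10⁻³ Pa/m
Geostrophic balance (pressure-gradient force = Coriolis force):
V_g = (1/(fρ)) |∂P/∂n| = 7.69×10⁻³ / (1.41×10⁻⁴ × 1.13) = 48.1 m/s
Converting: 48.1 m/s × 3.6 = 170 km/h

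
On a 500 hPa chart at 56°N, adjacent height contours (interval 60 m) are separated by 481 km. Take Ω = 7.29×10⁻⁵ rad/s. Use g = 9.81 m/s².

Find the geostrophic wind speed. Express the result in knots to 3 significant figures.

19.7 knots

Coriolis parameter at 56°N:
f = 2Ω sin φ = 2 × 7.29×10⁻⁵ × sin 56° = 1.21×10⁻⁴ s⁻¹
Height gradient: |∂Z/∂n| = 60 m / 481000 m = 1.25×10⁻⁴
On a pressure surface, geostrophic balance gives V_g = (g/f)|∂Z/∂n|:
V_g = 9.81 × 1.25×10⁻⁴ / 1.21×10⁻⁴ = 10.1 m/s
Converting: 10.1 m/s × 1.944 = 19.7 knots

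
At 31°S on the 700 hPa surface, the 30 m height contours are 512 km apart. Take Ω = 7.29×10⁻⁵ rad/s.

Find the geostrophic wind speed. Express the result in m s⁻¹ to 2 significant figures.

7.7 m s⁻¹

Coriolis parameter at 31°S:
f = 2Ω sin φ = 2 × 7.29×10⁻⁵ × sin 31° = 7.51×10⁻⁵ s⁻¹
Height gradient: |∂Z/∂n| = 30 m / 512000 m = 5.86×10⁻⁵
On a pressure surface, geostrophic balance gives V_g = (g/f)|∂Z/∂n|:
V_g = 9.81 × 5.86×10⁻⁵ / 7.51×10⁻⁵ = 7.65 m/s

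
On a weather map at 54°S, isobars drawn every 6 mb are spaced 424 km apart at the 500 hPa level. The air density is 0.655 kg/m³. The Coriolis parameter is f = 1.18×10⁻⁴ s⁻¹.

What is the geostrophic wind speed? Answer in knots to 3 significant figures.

Pressure gradient: |∂P/∂n| = 600 Pa / 424000 m = 1.42×10⁻³ Pa/m
Geostrophic balance (pressure-gradient force = Coriolis force):
V_g = (1/(fρ)) |∂P/∂n| = 1.42×10⁻³ / (1.18×10⁻⁴ × 0.655) = 18.3 m/s
Converting: 18.3 m/s × 1.944 = 35.6 knots

35.6 knots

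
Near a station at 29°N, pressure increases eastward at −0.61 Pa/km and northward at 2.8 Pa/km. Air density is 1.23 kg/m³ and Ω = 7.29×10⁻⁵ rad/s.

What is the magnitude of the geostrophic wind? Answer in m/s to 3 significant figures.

33.0 m/s

Coriolis parameter at 29°N:
f = 2Ω sin φ = 2 × 7.29×10⁻⁵ × sin 29° = 7.07×10⁻⁵ s⁻¹
Component geostrophic relations (x east, y north):
u_g = −(1/(fρ)) ∂P/∂y,  v_g = (1/(fρ)) ∂P/∂x
u_g = −(2.8×10⁻³)/(7.07×10⁻⁵ × 1.23) = −32.2 m/s;  v_g = (−0.61×10⁻³)/(7.07×10⁻⁵ × 1.23) = −7.02 m/s
|V_g| = √(u_g² + v_g²) = 33.0 m/s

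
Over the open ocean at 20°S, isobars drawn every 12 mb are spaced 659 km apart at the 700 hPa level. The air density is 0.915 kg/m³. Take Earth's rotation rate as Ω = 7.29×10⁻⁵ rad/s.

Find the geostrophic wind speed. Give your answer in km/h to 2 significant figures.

Coriolis parameter at 20°S:
f = 2Ω sin φ = 2 × 7.29×10⁻⁵ × sin 20° = 4.99×10⁻⁵ s⁻¹
Pressure gradient: |∂P/∂n| = 1200 Pa / 659000 m = 1.82×10⁻³ Pa/m
Geostrophic balance (pressure-gradient force = Coriolis force):
V_g = (1/(fρ)) |∂P/∂n| = 1.82×10⁻³ / (4.99×10⁻⁵ × 0.915) = 39.9 m/s
Converting: 39.9 m/s × 3.6 = 140 km/h

140 km/h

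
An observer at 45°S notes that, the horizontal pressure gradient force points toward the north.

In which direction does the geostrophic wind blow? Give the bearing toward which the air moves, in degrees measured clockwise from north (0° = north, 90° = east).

The pressure-gradient force points toward the north (bearing 000°).
Geostrophic balance: in the Southern Hemisphere the Coriolis force deflects motion to the left, so the geostrophic wind blows 90° to the left of the pressure-gradient force (low pressure on the right).
Rotating 000° by 90° counterclockwise gives 270° — the wind blows toward the west.

270°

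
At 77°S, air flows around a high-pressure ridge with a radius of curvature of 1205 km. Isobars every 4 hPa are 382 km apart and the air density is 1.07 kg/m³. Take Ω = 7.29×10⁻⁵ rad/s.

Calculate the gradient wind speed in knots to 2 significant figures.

14 knots

Coriolis parameter at 77°S:
f = 2Ω sin φ = 2 × 7.29×10⁻⁵ × sin 77° = 1.42×10⁻⁴ s⁻¹
Pressure gradient: |∂P/∂n| = 400 Pa / 382000 m = 1.05×10⁻³ Pa/m
Geostrophic speed: V_g = |∂P/∂n|/(fρ) = 1.05×10⁻³/(1.42×10⁻⁴ × 1.07) = 6.89 m/s
Around a high, pressure-gradient force acts outward with centrifugal, so Coriolis balances both:
fV = (1/ρ)|∂P/∂n| + V²/R  →  V² − fR·V + fR·V_g = 0
With fR = 1.42×10⁻⁴ × 1205×10³ m = 171 m/s:
V = [fR − √((fR)² − 4 fR V_g)]/2 = [171 − √(171² − 4×171×6.89)]/2 = 7.19 m/s
Supergeostrophic (V > V_g = 6.89 m/s), as expected around a high.
Converting: 7.19 m/s × 1.944 = 14 knots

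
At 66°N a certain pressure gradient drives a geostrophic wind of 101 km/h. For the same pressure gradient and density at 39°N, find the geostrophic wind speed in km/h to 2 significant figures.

150 km/h

With the same pressure gradient and density, V_g ∝ 1/f ∝ 1/sin φ.
V₂ = V₁ · sin φ₁ / sin φ₂ = 101 × sin 66° / sin 39°
V₂ = 101 × 0.9135/0.6293 = 150 km/h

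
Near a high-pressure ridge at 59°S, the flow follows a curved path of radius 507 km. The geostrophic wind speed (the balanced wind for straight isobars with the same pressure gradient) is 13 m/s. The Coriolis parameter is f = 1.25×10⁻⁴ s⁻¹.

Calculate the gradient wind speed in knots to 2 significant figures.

Around a high, pressure-gradient force acts outward with centrifugal, so Coriolis balances both:
fV = (1/ρ)|∂P/∂n| + V²/R  →  V² − fR·V + fR·V_g = 0
With fR = 1.25×10⁻⁴ × 507×10³ m = 63.4 m/s:
V = [fR − √((fR)² − 4 fR V_g)]/2 = [63.4 − √(63.4² − 4×63.4×13)]/2 = 18.3 m/s
Supergeostrophic (V > V_g = 13 m/s), as expected around a high.
Converting: 18.3 m/s × 1.944 = 36 knots

36 knots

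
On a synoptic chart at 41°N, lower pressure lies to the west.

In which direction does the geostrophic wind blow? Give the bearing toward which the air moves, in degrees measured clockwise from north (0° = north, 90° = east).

The pressure-gradient force points toward the west (bearing 270°).
Geostrophic balance: in the Northern Hemisphere the Coriolis force deflects motion to the right, so the geostrophic wind blows 90° to the right of the pressure-gradient force (low pressure on the left).
Rotating 270° by 90° clockwise gives 000° — the wind blows toward the north.

000°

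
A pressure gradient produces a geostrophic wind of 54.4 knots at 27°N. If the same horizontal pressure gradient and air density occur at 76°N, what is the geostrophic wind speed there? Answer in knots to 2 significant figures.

25 knots

With the same pressure gradient and density, V_g ∝ 1/f ∝ 1/sin φ.
V₂ = V₁ · sin φ₁ / sin φ₂ = 54.4 × sin 27° / sin 76°
V₂ = 54.4 × 0.4540/0.9703 = 25 knots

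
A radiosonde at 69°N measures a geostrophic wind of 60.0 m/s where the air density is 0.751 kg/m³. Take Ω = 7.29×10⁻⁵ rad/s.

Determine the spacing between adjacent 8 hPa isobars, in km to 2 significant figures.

130 km

Coriolis parameter at 69°N:
f = 2Ω sin φ = 2 × 7.29×10⁻⁵ × sin 69° = 1.36×10⁻⁴ s⁻¹
Geostrophic balance rearranged: |∂P/∂n| = f ρ V_g
|∂P/∂n| = 1.36×10⁻⁴ × 0.751 × 60.0 = 6.13×10⁻³ Pa/m
Isobar spacing: Δn = ΔP/|∂P/∂n| = 800 Pa / 6.13×10⁻³ Pa/m = 130434 m ≈ 130 km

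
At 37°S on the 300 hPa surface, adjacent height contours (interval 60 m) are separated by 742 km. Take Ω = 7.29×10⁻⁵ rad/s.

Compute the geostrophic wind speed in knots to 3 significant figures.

17.6 knots

Coriolis parameter at 37°S:
f = 2Ω sin φ = 2 × 7.29×10⁻⁵ × sin 37° = 8.77×10⁻⁵ s⁻¹
Height gradient: |∂Z/∂n| = 60 m / 742000 m = 8.09×10⁻⁵
On a pressure surface, geostrophic balance gives V_g = (g/f)|∂Z/∂n|:
V_g = 9.81 × 8.09×10⁻⁵ / 8.77×10⁻⁵ = 9.04 m/s
Converting: 9.04 m/s × 1.944 = 17.6 knots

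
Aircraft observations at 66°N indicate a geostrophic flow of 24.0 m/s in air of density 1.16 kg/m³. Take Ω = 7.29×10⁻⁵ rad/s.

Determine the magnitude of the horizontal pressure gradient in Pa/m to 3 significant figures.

3.71×10⁻³ Pa/m

Coriolis parameter at 66°N:
f = 2Ω sin φ = 2 × 7.29×10⁻⁵ × sin 66° = 1.33×10⁻⁴ s⁻¹
Geostrophic balance rearranged: |∂P/∂n| = f ρ V_g
|∂P/∂n| = 1.33×10⁻⁴ × 1.16 × 24.0 = 3.71×10⁻³ Pa/m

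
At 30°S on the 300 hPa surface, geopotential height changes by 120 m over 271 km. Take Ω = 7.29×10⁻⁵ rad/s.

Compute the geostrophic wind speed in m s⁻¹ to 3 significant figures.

Coriolis parameter at 30°S:
f = 2Ω sin φ = 2 × 7.29×10⁻⁵ × sin 30° = 7.29×10⁻⁵ s⁻¹
Height gradient: |∂Z/∂n| = 120 m / 271000 m = 4.43×10⁻⁴
On a pressure surface, geostrophic balance gives V_g = (g/f)|∂Z/∂n|:
V_g = 9.81 × 4.43×10⁻⁴ / 7.29×10⁻⁵ = 59.6 m/s

59.6 m s⁻¹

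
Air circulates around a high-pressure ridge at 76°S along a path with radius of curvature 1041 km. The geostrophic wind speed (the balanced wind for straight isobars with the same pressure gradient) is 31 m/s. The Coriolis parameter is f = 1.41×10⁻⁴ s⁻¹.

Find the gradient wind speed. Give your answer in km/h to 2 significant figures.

Around a high, pressure-gradient force acts outward with centrifugal, so Coriolis balances both:
fV = (1/ρ)|∂P/∂n| + V²/R  →  V² − fR·V + fR·V_g = 0
With fR = 1.41×10⁻⁴ × 1041×10³ m = 147 m/s:
V = [fR − √((fR)² − 4 fR V_g)]/2 = [147 − √(147² − 4×147×31)]/2 = 44.5 m/s
Supergeostrophic (V > V_g = 31 m/s), as expected around a high.
Converting: 44.5 m/s × 3.6 = 160 km/h

160 km/h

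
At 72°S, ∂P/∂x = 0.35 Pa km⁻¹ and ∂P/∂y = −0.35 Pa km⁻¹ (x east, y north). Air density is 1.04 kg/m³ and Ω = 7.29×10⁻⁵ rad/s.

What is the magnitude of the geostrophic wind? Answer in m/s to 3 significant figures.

Coriolis parameter at 72°S:
f = 2Ω sin φ = 2 × 7.29×10⁻⁵ × sin 72° = 1.39×10⁻⁴ s⁻¹
In the Southern Hemisphere f is negative: f = −1.39×10⁻⁴ s⁻¹.
Component geostrophic relations (x east, y north):
u_g = −(1/(fρ)) ∂P/∂y,  v_g = (1/(fρ)) ∂P/∂x
u_g = −(−0.35×10⁻³)/(−1.39×10⁻⁴ × 1.04) = −2.43 m/s;  v_g = (0.35×10⁻³)/(−1.39×10⁻⁴ × 1.04) = −2.43 m/s
|V_g| = √(u_g² + v_g²) = 3.43 m/s

3.43 m/s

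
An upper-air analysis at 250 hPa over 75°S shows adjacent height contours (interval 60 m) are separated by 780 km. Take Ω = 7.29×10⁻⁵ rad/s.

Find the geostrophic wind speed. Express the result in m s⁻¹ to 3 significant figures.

5.36 m s⁻¹

Coriolis parameter at 75°S:
f = 2Ω sin φ = 2 × 7.29×10⁻⁵ × sin 75° = 1.41×10⁻⁴ s⁻¹
Height gradient: |∂Z/∂n| = 60 m / 780000 m = 7.69×10⁻⁵
On a pressure surface, geostrophic balance gives V_g = (g/f)|∂Z/∂n|:
V_g = 9.81 × 7.69×10⁻⁵ / 1.41×10⁻⁴ = 5.36 m/s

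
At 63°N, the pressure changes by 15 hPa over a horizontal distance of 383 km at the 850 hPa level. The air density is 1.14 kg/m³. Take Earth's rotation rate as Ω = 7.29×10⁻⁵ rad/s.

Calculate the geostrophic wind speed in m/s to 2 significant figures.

26 m/s

Coriolis parameter at 63°N:
f = 2Ω sin φ = 2 × 7.29×10⁻⁵ × sin 63° = 1.30×10⁻⁴ s⁻¹
Pressure gradient: |∂P/∂n| = 1500 Pa / 383000 m = 3.92×10⁻³ Pa/m
Geostrophic balance (pressure-gradient force = Coriolis force):
V_g = (1/(fρ)) |∂P/∂n| = 3.92×10⁻³ / (1.30×10⁻⁴ × 1.14) = 26.4 m/s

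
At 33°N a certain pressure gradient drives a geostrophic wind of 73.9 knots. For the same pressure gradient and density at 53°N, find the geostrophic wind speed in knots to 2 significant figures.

With the same pressure gradient and density, V_g ∝ 1/f ∝ 1/sin φ.
V₂ = V₁ · sin φ₁ / sin φ₂ = 73.9 × sin 33° / sin 53°
V₂ = 73.9 × 0.5446/0.7986 = 50 knots

50 knots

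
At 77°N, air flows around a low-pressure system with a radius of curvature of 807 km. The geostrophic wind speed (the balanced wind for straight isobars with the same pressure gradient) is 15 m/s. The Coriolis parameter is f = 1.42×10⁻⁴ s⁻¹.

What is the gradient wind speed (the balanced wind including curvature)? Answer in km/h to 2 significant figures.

48 km/h

Around a low, centrifugal force acts outward with Coriolis, so pressure-gradient force balances both:
(1/ρ)|∂P/∂n| = fV + V²/R  →  V² + fR·V − fR·V_g = 0
With fR = 1.42×10⁻⁴ × 807×10³ m = 115 m/s:
V = [−fR + √((fR)² + 4 fR V_g)]/2 = [−115 + √(115² + 4×115×15)]/2 = 13.4 m/s
Subgeostrophic (V < V_g = 15 m/s), as expected around a low.
Converting: 13.4 m/s × 3.6 = 48 km/h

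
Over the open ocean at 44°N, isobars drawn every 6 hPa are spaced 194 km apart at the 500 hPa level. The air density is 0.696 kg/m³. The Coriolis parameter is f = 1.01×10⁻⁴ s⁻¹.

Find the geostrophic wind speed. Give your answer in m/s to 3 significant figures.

44.0 m/s

Pressure gradient: |∂P/∂n| = 600 Pa / 194000 m = 3.09×10⁻³ Pa/m
Geostrophic balance (pressure-gradient force = Coriolis force):
V_g = (1/(fρ)) |∂P/∂n| = 3.09×10⁻³ / (1.01×10⁻⁴ × 0.696) = 44.0 m/s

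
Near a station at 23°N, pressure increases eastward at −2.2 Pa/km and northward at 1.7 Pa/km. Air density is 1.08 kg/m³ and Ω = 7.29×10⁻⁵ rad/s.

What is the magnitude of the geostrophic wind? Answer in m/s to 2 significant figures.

45 m/s

Coriolis parameter at 23°N:
f = 2Ω sin φ = 2 × 7.29×10⁻⁵ × sin 23° = 5.70×10⁻⁵ s⁻¹
Component geostrophic relations (x east, y north):
u_g = −(1/(fρ)) ∂P/∂y,  v_g = (1/(fρ)) ∂P/∂x
u_g = −(1.7×10⁻³)/(5.70×10⁻⁵ × 1.08) = −27.6 m/s;  v_g = (−2.2×10⁻³)/(5.70×10⁻⁵ × 1.08) = −35.8 m/s
|V_g| = √(u_g² + v_g²) = 45.2 m/s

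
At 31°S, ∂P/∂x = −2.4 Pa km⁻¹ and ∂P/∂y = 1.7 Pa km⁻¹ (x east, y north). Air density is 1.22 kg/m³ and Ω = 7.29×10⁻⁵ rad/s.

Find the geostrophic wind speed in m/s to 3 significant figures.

32.1 m/s

Coriolis parameter at 31°S:
f = 2Ω sin φ = 2 × 7.29×10⁻⁵ × sin 31° = 7.51×10⁻⁵ s⁻¹
In the Southern Hemisphere f is negative: f = −7.51×10⁻⁵ s⁻¹.
Component geostrophic relations (x east, y north):
u_g = −(1/(fρ)) ∂P/∂y,  v_g = (1/(fρ)) ∂P/∂x
u_g = −(1.7×10⁻³)/(−7.51×10⁻⁵ × 1.22) = 18.6 m/s;  v_g = (−2.4×10⁻³)/(−7.51×10⁻⁵ × 1.22) = 26.2 m/s
|V_g| = √(u_g² + v_g²) = 32.1 m/s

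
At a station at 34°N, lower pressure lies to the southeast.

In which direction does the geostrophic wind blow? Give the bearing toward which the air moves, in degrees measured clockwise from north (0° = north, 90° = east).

225°

The pressure-gradient force points toward the southeast (bearing 135°).
Geostrophic balance: in the Northern Hemisphere the Coriolis force deflects motion to the right, so the geostrophic wind blows 90° to the right of the pressure-gradient force (low pressure on the left).
Rotating 135° by 90° clockwise gives 225° — the wind blows toward the southwest.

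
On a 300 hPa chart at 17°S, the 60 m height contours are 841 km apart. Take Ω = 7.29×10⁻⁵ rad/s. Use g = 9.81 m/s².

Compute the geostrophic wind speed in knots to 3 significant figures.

Coriolis parameter at 17°S:
f = 2Ω sin φ = 2 × 7.29×10⁻⁵ × sin 17° = 4.26×10⁻⁵ s⁻¹
Height gradient: |∂Z/∂n| = 60 m / 841000 m = 7.13×10⁻⁵
On a pressure surface, geostrophic balance gives V_g = (g/f)|∂Z/∂n|:
V_g = 9.81 × 7.13×10⁻⁵ / 4.26×10⁻⁵ = 16.4 m/s
Converting: 16.4 m/s × 1.944 = 31.9 knots

31.9 knots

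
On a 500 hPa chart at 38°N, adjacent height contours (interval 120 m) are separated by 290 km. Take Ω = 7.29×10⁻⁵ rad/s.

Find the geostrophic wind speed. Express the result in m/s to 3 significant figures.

45.2 m/s

Coriolis parameter at 38°N:
f = 2Ω sin φ = 2 × 7.29×10⁻⁵ × sin 38° = 8.98×10⁻⁵ s⁻¹
Height gradient: |∂Z/∂n| = 120 m / 290000 m = 4.14×10⁻⁴
On a pressure surface, geostrophic balance gives V_g = (g/f)|∂Z/∂n|:
V_g = 9.81 × 4.14×10⁻⁴ / 8.98×10⁻⁵ = 45.2 m/s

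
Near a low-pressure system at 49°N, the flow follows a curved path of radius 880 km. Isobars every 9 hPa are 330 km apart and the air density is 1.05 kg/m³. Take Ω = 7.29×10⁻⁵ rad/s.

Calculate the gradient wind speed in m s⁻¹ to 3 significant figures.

Coriolis parameter at 49°N:
f = 2Ω sin φ = 2 × 7.29×10⁻⁵ × sin 49° = 1.10×10⁻⁴ s⁻¹
Pressure gradient: |∂P/∂n| = 900 Pa / 330000 m = 2.73×10⁻³ Pa/m
Geostrophic speed: V_g = |∂P/∂n|/(fρ) = 2.73×10⁻³/(1.10×10⁻⁴ × 1.05) = 23.6 m/s
Around a low, centrifugal force acts outward with Coriolis, so pressure-gradient force balances both:
(1/ρ)|∂P/∂n| = fV + V²/R  →  V² + fR·V − fR·V_g = 0
With fR = 1.10×10⁻⁴ × 880×10³ m = 96.8 m/s:
V = [−fR + √((fR)² + 4 fR V_g)]/2 = [−96.8 + √(96.8² + 4×96.8×23.6)]/2 = 19.6 m/s
Subgeostrophic (V < V_g = 23.6 m/s), as expected around a low.

19.6 m s⁻¹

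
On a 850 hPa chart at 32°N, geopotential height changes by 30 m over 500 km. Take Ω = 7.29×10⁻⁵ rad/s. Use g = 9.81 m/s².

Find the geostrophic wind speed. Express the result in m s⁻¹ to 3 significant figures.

Coriolis parameter at 32°N:
f = 2Ω sin φ = 2 × 7.29×10⁻⁵ × sin 32° = 7.73×10⁻⁵ s⁻¹
Height gradient: |∂Z/∂n| = 30 m / 500000 m = 6.00×10⁻⁵
On a pressure surface, geostrophic balance gives V_g = (g/f)|∂Z/∂n|:
V_g = 9.81 × 6.00×10⁻⁵ / 7.73×10⁻⁵ = 7.62 m/s

7.62 m s⁻¹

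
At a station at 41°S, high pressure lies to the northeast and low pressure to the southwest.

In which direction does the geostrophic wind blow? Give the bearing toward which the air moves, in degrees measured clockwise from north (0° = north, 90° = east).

135°

The pressure-gradient force points toward the southwest (bearing 225°).
Geostrophic balance: in the Southern Hemisphere the Coriolis force deflects motion to the left, so the geostrophic wind blows 90° to the left of the pressure-gradient force (low pressure on the right).
Rotating 225° by 90° counterclockwise gives 135° — the wind blows toward the southeast.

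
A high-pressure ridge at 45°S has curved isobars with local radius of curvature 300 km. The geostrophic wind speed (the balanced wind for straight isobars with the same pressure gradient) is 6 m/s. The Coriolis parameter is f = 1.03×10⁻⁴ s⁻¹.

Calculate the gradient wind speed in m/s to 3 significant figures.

8.15 m/s

Around a high, pressure-gradient force acts outward with centrifugal, so Coriolis balances both:
fV = (1/ρ)|∂P/∂n| + V²/R  →  V² − fR·V + fR·V_g = 0
With fR = 1.03×10⁻⁴ × 300×10³ m = 30.9 m/s:
V = [fR − √((fR)² − 4 fR V_g)]/2 = [30.9 − √(30.9² − 4×30.9×6)]/2 = 8.15 m/s
Supergeostrophic (V > V_g = 6 m/s), as expected around a high.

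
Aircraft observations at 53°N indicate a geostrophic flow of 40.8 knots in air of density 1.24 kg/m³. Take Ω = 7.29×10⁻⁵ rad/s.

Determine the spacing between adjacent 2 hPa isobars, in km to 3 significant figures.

Coriolis parameter at 53°N:
f = 2Ω sin φ = 2 × 7.29×10⁻⁵ × sin 53° = 1.16×10⁻⁴ s⁻¹
Wind speed in SI: 40.8 knots = 21.0 m/s
Geostrophic balance rearranged: |∂P/∂n| = f ρ V_g
|∂P/∂n| = 1.16×10⁻⁴ × 1.24 × 21.0 = 3.03×10⁻³ Pa/m
Isobar spacing: Δn = ΔP/|∂P/∂n| = 200 Pa / 3.03×10⁻³ Pa/m = 65994 m ≈ 66.0 km

66.0 km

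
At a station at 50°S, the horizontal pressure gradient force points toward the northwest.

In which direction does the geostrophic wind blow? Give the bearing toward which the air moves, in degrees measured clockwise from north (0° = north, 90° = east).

225°

The pressure-gradient force points toward the northwest (bearing 315°).
Geostrophic balance: in the Southern Hemisphere the Coriolis force deflects motion to the left, so the geostrophic wind blows 90° to the left of the pressure-gradient force (low pressure on the right).
Rotating 315° by 90° counterclockwise gives 225° — the wind blows toward the southwest.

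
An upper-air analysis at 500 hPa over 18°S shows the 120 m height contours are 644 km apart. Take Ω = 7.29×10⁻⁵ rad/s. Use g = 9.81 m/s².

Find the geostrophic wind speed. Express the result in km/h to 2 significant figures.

150 km/h

Coriolis parameter at 18°S:
f = 2Ω sin φ = 2 × 7.29×10⁻⁵ × sin 18° = 4.51×10⁻⁵ s⁻¹
Height gradient: |∂Z/∂n| = 120 m / 644000 m = 1.86×10⁻⁴
On a pressure surface, geostrophic balance gives V_g = (g/f)|∂Z/∂n|:
V_g = 9.81 × 1.86×10⁻⁴ / 4.51×10⁻⁵ = 40.6 m/s
Converting: 40.6 m/s × 3.6 = 150 km/h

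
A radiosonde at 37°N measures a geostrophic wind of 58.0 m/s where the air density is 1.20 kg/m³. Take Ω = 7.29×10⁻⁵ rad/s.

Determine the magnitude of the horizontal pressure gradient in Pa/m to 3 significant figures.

6.11×10⁻³ Pa/m

Coriolis parameter at 37°N:
f = 2Ω sin φ = 2 × 7.29×10⁻⁵ × sin 37° = 8.77×10⁻⁵ s⁻¹
Geostrophic balance rearranged: |∂P/∂n| = f ρ V_g
|∂P/∂n| = 8.77×10⁻⁵ × 1.20 × 58.0 = 6.11×10⁻³ Pa/m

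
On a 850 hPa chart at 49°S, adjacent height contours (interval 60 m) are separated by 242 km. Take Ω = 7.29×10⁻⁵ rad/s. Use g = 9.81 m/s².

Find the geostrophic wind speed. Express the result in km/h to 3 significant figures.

79.6 km/h

Coriolis parameter at 49°S:
f = 2Ω sin φ = 2 × 7.29×10⁻⁵ × sin 49° = 1.10×10⁻⁴ s⁻¹
Height gradient: |∂Z/∂n| = 60 m / 242000 m = 2.48×10⁻⁴
On a pressure surface, geostrophic balance gives V_g = (g/f)|∂Z/∂n|:
V_g = 9.81 × 2.48×10⁻⁴ / 1.10×10⁻⁴ = 22.1 m/s
Converting: 22.1 m/s × 3.6 = 79.6 km/h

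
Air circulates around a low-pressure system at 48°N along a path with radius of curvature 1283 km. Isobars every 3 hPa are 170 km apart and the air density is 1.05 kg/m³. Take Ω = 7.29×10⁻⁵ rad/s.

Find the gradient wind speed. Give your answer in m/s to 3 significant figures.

14.1 m/s

Coriolis parameter at 48°N:
f = 2Ω sin φ = 2 × 7.29×10⁻⁵ × sin 48° = 1.08×10⁻⁴ s⁻¹
Pressure gradient: |∂P/∂n| = 300 Pa / 170000 m = 1.76×10⁻³ Pa/m
Geostrophic speed: V_g = |∂P/∂n|/(fρ) = 1.76×10⁻³/(1.08×10⁻⁴ × 1.05) = 15.5 m/s
Around a low, centrifugal force acts outward with Coriolis, so pressure-gradient force balances both:
(1/ρ)|∂P/∂n| = fV + V²/R  →  V² + fR·V − fR·V_g = 0
With fR = 1.08×10⁻⁴ × 1283×10³ m = 139 m/s:
V = [−fR + √((fR)² + 4 fR V_g)]/2 = [−139 + √(139² + 4×139×15.5)]/2 = 14.1 m/s
Subgeostrophic (V < V_g = 15.5 m/s), as expected around a low.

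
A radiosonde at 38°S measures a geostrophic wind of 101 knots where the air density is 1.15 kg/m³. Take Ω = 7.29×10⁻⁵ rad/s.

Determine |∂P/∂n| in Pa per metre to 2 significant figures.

5.4×10⁻³ Pa/m

Coriolis parameter at 38°S:
f = 2Ω sin φ = 2 × 7.29×10⁻⁵ × sin 38° = 8.98×10⁻⁵ s⁻¹
Wind speed in SI: 101 knots = 52.0 m/s
Geostrophic balance rearranged: |∂P/∂n| = f ρ V_g
|∂P/∂n| = 8.98×10⁻⁵ × 1.15 × 52.0 = 5.36×10⁻³ Pa/m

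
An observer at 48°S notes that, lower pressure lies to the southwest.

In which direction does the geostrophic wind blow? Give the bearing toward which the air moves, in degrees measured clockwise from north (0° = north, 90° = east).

The pressure-gradient force points toward the southwest (bearing 225°).
Geostrophic balance: in the Southern Hemisphere the Coriolis force deflects motion to the left, so the geostrophic wind blows 90° to the left of the pressure-gradient force (low pressure on the right).
Rotating 225° by 90° counterclockwise gives 135° — the wind blows toward the southeast.

135°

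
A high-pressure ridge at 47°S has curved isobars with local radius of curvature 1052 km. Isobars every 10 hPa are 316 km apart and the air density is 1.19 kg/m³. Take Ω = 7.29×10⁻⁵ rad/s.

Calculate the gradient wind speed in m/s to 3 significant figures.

Coriolis parameter at 47°S:
f = 2Ω sin φ = 2 × 7.29×10⁻⁵ × sin 47° = 1.07×10⁻⁴ s⁻¹
Pressure gradient: |∂P/∂n| = 1000 Pa / 316000 m = 3.16×10⁻³ Pa/m
Geostrophic speed: V_g = |∂P/∂n|/(fρ) = 3.16×10⁻³/(1.07×10⁻⁴ × 1.19) = 24.9 m/s
Around a high, pressure-gradient force acts outward with centrifugal, so Coriolis balances both:
fV = (1/ρ)|∂P/∂n| + V²/R  →  V² − fR·V + fR·V_g = 0
With fR = 1.07×10⁻⁴ × 1052×10³ m = 112 m/s:
V = [fR − √((fR)² − 4 fR V_g)]/2 = [112 − √(112² − 4×112×24.9)]/2 = 37.4 m/s
Supergeostrophic (V > V_g = 24.9 m/s), as expected around a high.

37.4 m/s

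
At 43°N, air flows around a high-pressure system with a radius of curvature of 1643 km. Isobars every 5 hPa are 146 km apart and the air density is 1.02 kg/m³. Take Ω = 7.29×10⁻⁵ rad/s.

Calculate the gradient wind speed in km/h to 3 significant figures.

Coriolis parameter at 43°N:
f = 2Ω sin φ = 2 × 7.29×10⁻⁵ × sin 43° = 9.94×10⁻⁵ s⁻¹
Pressure gradient: |∂P/∂n| = 500 Pa / 146000 m = 3.42×10⁻³ Pa/m
Geostrophic speed: V_g = |∂P/∂n|/(fρ) = 3.42×10⁻³/(9.94×10⁻⁵ × 1.02) = 33.8 m/s
Around a high, pressure-gradient force acts outward with centrifugal, so Coriolis balances both:
fV = (1/ρ)|∂P/∂n| + V²/R  →  V² − fR·V + fR·V_g = 0
With fR = 9.94×10⁻⁵ × 1643×10³ m = 163 m/s:
V = [fR − √((fR)² − 4 fR V_g)]/2 = [163 − √(163² − 4×163×33.8)]/2 = 47.7 m/s
Supergeostrophic (V > V_g = 33.8 m/s), as expected around a high.
Converting: 47.7 m/s × 3.6 = 172 km/h

172 km/h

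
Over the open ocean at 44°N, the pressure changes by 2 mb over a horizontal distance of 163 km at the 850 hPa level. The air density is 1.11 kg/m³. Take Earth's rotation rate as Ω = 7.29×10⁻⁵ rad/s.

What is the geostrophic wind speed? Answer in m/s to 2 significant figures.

11 m/s

Coriolis parameter at 44°N:
f = 2Ω sin φ = 2 × 7.29×10⁻⁵ × sin 44° = 1.01×10⁻⁴ s⁻¹
Pressure gradient: |∂P/∂n| = 200 Pa / 163000 m = 1.23×10⁻³ Pa/m
Geostrophic balance (pressure-gradient force = Coriolis force):
V_g = (1/(fρ)) |∂P/∂n| = 1.23×10⁻³ / (1.01×10⁻⁴ × 1.11) = 10.9 m/s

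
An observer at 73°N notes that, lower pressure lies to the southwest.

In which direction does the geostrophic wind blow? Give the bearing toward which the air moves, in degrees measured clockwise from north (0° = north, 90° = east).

The pressure-gradient force points toward the southwest (bearing 225°).
Geostrophic balance: in the Northern Hemisphere the Coriolis force deflects motion to the right, so the geostrophic wind blows 90° to the right of the pressure-gradient force (low pressure on the left).
Rotating 225° by 90° clockwise gives 315° — the wind blows toward the northwest.

315°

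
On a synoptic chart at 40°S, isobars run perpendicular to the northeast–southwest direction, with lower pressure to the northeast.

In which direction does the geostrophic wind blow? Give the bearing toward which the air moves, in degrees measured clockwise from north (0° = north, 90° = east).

315°

The pressure-gradient force points toward the northeast (bearing 045°).
Geostrophic balance: in the Southern Hemisphere the Coriolis force deflects motion to the left, so the geostrophic wind blows 90° to the left of the pressure-gradient force (low pressure on the right).
Rotating 045° by 90° counterclockwise gives 315° — the wind blows toward the northwest.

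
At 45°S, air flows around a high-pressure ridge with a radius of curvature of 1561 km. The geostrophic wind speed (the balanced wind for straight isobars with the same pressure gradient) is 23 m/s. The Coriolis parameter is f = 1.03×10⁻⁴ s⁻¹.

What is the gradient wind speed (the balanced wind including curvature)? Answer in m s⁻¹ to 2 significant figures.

Around a high, pressure-gradient force acts outward with centrifugal, so Coriolis balances both:
fV = (1/ρ)|∂P/∂n| + V²/R  →  V² − fR·V + fR·V_g = 0
With fR = 1.03×10⁻⁴ × 1561×10³ m = 161 m/s:
V = [fR − √((fR)² − 4 fR V_g)]/2 = [161 − √(161² − 4×161×23)]/2 = 27.8 m/s
Supergeostrophic (V > V_g = 23 m/s), as expected around a high.

28 m s⁻¹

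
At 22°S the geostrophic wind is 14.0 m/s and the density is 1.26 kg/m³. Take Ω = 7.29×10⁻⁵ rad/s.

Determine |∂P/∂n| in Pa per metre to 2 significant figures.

Coriolis parameter at 22°S:
f = 2Ω sin φ = 2 × 7.29×10⁻⁵ × sin 22° = 5.46×10⁻⁵ s⁻¹
Geostrophic balance rearranged: |∂P/∂n| = f ρ V_g
|∂P/∂n| = 5.46×10⁻⁵ × 1.26 × 14.0 = 9.63×10⁻⁴ Pa/m

9.6×10⁻⁴ Pa/m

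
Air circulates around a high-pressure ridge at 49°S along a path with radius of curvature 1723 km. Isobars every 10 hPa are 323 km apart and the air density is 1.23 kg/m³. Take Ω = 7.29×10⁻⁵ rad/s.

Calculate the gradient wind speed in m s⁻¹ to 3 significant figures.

26.6 m s⁻¹

Coriolis parameter at 49°S:
f = 2Ω sin φ = 2 × 7.29×10⁻⁵ × sin 49° = 1.10×10⁻⁴ s⁻¹
Pressure gradient: |∂P/∂n| = 1000 Pa / 323000 m = 3.10×10⁻³ Pa/m
Geostrophic speed: V_g = |∂P/∂n|/(fρ) = 3.10×10⁻³/(1.10×10⁻⁴ × 1.23) = 22.9 m/s
Around a high, pressure-gradient force acts outward with centrifugal, so Coriolis balances both:
fV = (1/ρ)|∂P/∂n| + V²/R  →  V² − fR·V + fR·V_g = 0
With fR = 1.10×10⁻⁴ × 1723×10³ m = 190 m/s:
V = [fR − √((fR)² − 4 fR V_g)]/2 = [190 − √(190² − 4×190×22.9)]/2 = 26.6 m/s
Supergeostrophic (V > V_g = 22.9 m/s), as expected around a high.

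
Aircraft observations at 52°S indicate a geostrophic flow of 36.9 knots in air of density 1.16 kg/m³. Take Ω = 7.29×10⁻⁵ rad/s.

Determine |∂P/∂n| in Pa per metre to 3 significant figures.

Coriolis parameter at 52°S:
f = 2Ω sin φ = 2 × 7.29×10⁻⁵ × sin 52° = 1.15×10⁻⁴ s⁻¹
Wind speed in SI: 36.9 knots = 19.0 m/s
Geostrophic balance rearranged: |∂P/∂n| = f ρ V_g
|∂P/∂n| = 1.15×10⁻⁴ × 1.16 × 19.0 = 2.53×10⁻³ Pa/m

2.53×10⁻³ Pa/m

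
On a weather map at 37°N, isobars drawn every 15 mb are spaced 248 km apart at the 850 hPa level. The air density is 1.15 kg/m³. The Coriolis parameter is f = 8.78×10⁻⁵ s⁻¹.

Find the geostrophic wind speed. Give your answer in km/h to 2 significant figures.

220 km/h

Pressure gradient: |∂P/∂n| = 1500 Pa / 248000 m = 6.05×10⁻³ Pa/m
Geostrophic balance (pressure-gradient force = Coriolis force):
V_g = (1/(fρ)) |∂P/∂n| = 6.05×10⁻³ / (8.78×10⁻⁵ × 1.15) = 59.9 m/s
Converting: 59.9 m/s × 3.6 = 220 km/h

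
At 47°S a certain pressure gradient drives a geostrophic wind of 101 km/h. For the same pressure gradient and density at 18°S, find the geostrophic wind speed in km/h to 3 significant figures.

With the same pressure gradient and density, V_g ∝ 1/f ∝ 1/sin φ.
V₂ = V₁ · sin φ₁ / sin φ₂ = 101 × sin 47° / sin 18°
V₂ = 101 × 0.7314/0.3090 = 239 km/h

239 km/h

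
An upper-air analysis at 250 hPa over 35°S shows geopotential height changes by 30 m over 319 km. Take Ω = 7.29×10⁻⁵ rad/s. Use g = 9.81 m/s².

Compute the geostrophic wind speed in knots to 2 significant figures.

Coriolis parameter at 35°S:
f = 2Ω sin φ = 2 × 7.29×10⁻⁵ × sin 35° = 8.36×10⁻⁵ s⁻¹
Height gradient: |∂Z/∂n| = 30 m / 319000 m = 9.40×10⁻⁵
On a pressure surface, geostrophic balance gives V_g = (g/f)|∂Z/∂n|:
V_g = 9.81 × 9.40×10⁻⁵ / 8.36×10⁻⁵ = 11.0 m/s
Converting: 11.0 m/s × 1.944 = 21 knots

21 knots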